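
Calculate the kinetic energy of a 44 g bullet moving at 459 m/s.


E = 0.5*m*v^2 = 0.5*0.044*459^2 = 4635 J

4635 J


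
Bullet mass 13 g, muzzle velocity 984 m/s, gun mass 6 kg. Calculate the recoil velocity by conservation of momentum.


v_recoil = m_p * v_p / m_gun = 0.013 * 984 / 6 = 2.132 m/s

2.132 m/s


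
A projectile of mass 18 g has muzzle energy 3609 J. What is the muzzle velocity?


v = sqrt(2*E/m) = sqrt(2*3609/0.018) = 633.2 m/s

633.2 m/s


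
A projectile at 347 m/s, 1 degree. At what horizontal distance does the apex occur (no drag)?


R = v0^2*sin(2*theta)/g = 347^2*sin(2*1°)/9.81 = 428.36 m
apex_dist = R/2 = 428.36/2 = 214.2 m

214.2 m


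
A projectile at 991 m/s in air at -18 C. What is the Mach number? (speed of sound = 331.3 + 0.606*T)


a = 331.3 + 0.606*(-18) = 320.392 m/s
M = v/a = 991/320.392 = 3.093

3.093


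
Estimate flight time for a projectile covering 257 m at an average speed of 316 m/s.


t = d/v = 257/316 = 0.8133 s

0.8133 s


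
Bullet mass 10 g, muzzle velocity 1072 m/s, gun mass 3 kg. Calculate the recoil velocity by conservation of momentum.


v_recoil = m_p * v_p / m_gun = 0.01 * 1072 / 3 = 3.573 m/s

3.573 m/s


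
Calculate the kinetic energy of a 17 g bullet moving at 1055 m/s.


E = 0.5*m*v^2 = 0.5*0.017*1055^2 = 9461 J

9461 J


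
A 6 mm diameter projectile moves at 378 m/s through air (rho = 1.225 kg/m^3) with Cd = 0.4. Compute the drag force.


A = pi*(d/2)^2 = pi*(6/2000)^2 = 2.82743e-05 m^2
Fd = 0.5*Cd*rho*A*v^2 = 0.5*0.4*1.225*2.82743e-05*378^2 = 0.9898 N

0.9898 N


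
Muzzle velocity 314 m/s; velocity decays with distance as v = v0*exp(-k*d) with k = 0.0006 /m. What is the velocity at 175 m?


v = v0*exp(-k*d) = 314*exp(-0.0006*175) = 282.7 m/s

282.7 m/s


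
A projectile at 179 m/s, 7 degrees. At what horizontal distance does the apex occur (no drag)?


R = v0^2*sin(2*theta)/g = 179^2*sin(2*7°)/9.81 = 790.155 m
apex_dist = R/2 = 790.155/2 = 395.1 m

395.1 m


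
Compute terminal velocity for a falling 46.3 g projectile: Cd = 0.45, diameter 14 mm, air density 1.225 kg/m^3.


A = pi*(d/2)^2 = pi*(14/2000)^2 = 1.53938e-04 m^2
vt = sqrt(2mg/(Cd*rho*A)) = sqrt(2*0.0463*9.81/(0.45 * 1.225 * 1.53938e-04)) = 103.5 m/s

103.5 m/s


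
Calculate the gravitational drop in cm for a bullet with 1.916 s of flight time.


drop = 0.5*g*t^2 = 0.5*9.81*1.916^2 = 18.0065 m ≈ 1801 cm

1801 cm


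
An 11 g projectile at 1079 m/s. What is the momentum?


p = m*v = 0.011*1079 = 11.87 kg·m/s

11.87 kg·m/s


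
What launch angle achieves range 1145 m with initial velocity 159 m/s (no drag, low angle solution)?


sin(2*theta) = R*g/v0^2 = 1145*9.81/159^2 = 0.444304, theta = arcsin(0.444304)/2 = 13.19°

13.19 degrees


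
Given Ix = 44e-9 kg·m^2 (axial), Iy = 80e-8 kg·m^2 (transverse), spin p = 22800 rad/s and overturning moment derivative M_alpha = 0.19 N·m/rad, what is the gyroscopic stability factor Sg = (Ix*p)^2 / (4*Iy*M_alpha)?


Sg = Ix^2 * p^2 / (4 * Iy * M_alpha) = (44e-9)^2 * 22800^2 / (4 * 80e-8 * 0.19) = 1.655

1.655


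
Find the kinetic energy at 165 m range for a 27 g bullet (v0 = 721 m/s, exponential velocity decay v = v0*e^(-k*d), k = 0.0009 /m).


v = v0*exp(-k*d) = 721*exp(-0.0009*165) = 621.502 m/s
E = 0.5*m*v^2 = 0.5*0.027*621.502^2 = 5215 J

5215 J


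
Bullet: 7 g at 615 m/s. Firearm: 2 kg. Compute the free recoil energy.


v_r = m_p*v_p/m_gun = 0.007*615/2 = 2.1525 m/s, E_r = 0.5*m_gun*v_r^2 = 0.5*2*2.1525^2 = 4.633 J

4.633 J


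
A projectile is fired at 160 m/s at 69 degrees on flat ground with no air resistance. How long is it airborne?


T = 2*v0*sin(theta)/g = 2*160*sin(69°)/9.81 = 30.45 s

30.45 s


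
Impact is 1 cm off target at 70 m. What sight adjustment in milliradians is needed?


1 mrad subtends 1 cm per 10 m of range, so adj = error_cm / (dist_m / 10) = 1 / (70/10) = 0.1429 mrad

0.1429 mrad


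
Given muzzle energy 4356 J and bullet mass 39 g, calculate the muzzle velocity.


v = sqrt(2*E/m) = sqrt(2*4356/0.039) = 472.6 m/s

472.6 m/s


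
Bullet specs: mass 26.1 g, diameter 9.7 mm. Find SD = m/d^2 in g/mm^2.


SD = m/d^2 = 26.1/9.7^2 = 0.2774 g/mm^2

0.2774 g/mm^2


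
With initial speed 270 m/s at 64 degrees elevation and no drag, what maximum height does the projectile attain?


H = (v0*sin(theta))^2 / (2g) = (270*sin(64°))^2 / (2*9.81) = 3002 m

3002 m


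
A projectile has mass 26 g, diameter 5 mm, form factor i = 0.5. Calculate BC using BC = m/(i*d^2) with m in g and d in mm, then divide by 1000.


BC = m/(i*d^2*1000) = 26/(0.5 * 5^2 * 1000) = 0.00208

0.00208


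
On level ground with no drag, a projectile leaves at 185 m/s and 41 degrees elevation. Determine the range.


R = v0^2 * sin(2*theta) / g = 185^2 * sin(2*41°) / 9.81 = 3455 m

3455 m


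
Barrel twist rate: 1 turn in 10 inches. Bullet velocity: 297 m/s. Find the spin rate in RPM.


twist_m = 10*0.0254 = 0.254 m
spin = v/twist = 297/0.254 = 1169.291 rev/s
RPM = spin*60 = 1169.291*60 ≈ 70157 RPM

70157 RPM


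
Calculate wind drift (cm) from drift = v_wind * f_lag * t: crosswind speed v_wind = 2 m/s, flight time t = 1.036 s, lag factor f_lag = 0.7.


drift = v_wind * lag * t = 2 * 0.7 * 1.036 = 1.4504 m ≈ 145 cm

145 cm


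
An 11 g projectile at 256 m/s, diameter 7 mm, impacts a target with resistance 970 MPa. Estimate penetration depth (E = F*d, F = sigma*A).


A = pi*(d/2)^2 = pi*(7/2)^2 = 38.4845 mm^2
E = 0.5*m*v^2 = 0.5*0.011*256^2 = 360.448 J
depth = E/(sigma*A) = 360.448 J / (970 MPa * 38.4845 mm^2) = 360.448/(970 * 38.4845) m = 0.00965573 m ≈ 9.656 mm

9.656 mm


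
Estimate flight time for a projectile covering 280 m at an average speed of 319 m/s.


t = d/v = 280/319 = 0.8777 s

0.8777 s


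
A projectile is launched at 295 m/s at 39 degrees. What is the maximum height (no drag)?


H = (v0*sin(theta))^2 / (2g) = (295*sin(39°))^2 / (2*9.81) = 1757 m

1757 m


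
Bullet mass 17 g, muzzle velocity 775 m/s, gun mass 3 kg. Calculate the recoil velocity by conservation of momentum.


v_recoil = m_p * v_p / m_gun = 0.017 * 775 / 3 = 4.392 m/s

4.392 m/s


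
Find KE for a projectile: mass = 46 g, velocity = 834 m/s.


E = 0.5*m*v^2 = 0.5*0.046*834^2 = 15998 J

15998 J


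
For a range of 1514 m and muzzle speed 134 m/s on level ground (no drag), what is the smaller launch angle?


sin(2*theta) = R*g/v0^2 = 1514*9.81/134^2 = 0.827152, theta = arcsin(0.827152)/2 = 27.9°

27.9 degrees


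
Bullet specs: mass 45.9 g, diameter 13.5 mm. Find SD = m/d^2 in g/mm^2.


SD = m/d^2 = 45.9/13.5^2 = 0.2519 g/mm^2

0.2519 g/mm^2


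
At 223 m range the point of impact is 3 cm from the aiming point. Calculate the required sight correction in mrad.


1 mrad subtends 1 cm per 10 m of range, so adj = error_cm / (dist_m / 10) = 3 / (223/10) = 0.1345 mrad

0.1345 mrad


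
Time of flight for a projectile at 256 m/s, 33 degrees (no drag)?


T = 2*v0*sin(theta)/g = 2*256*sin(33°)/9.81 = 28.43 s

28.43 s


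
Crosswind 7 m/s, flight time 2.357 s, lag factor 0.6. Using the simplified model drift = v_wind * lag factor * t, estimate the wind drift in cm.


drift = v_wind * lag * t = 7 * 0.6 * 2.357 = 9.8994 m ≈ 989.9 cm

989.9 cm


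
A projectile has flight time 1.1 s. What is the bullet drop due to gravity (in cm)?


drop = 0.5*g*t^2 = 0.5*9.81*1.1^2 = 5.93505 m ≈ 593.5 cm

593.5 cm


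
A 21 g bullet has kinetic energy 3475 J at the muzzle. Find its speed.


v = sqrt(2*E/m) = sqrt(2*3475/0.021) = 575.3 m/s

575.3 m/s


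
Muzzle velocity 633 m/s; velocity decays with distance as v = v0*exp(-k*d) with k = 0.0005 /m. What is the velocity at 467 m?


v = v0*exp(-k*d) = 633*exp(-0.0005*467) = 501.2 m/s

501.2 m/s


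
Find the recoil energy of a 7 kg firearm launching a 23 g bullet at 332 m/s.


v_r = m_p*v_p/m_gun = 0.023*332/7 = 1.09086 m/s, E_r = 0.5*m_gun*v_r^2 = 0.5*7*1.09086^2 = 4.165 J

4.165 J


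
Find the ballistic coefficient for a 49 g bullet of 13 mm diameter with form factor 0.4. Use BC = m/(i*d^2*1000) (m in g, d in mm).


BC = m/(i*d^2*1000) = 49/(0.4 * 13^2 * 1000) = 0.0007249

0.0007249


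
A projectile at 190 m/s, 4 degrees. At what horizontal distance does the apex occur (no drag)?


R = v0^2*sin(2*theta)/g = 190^2*sin(2*4°)/9.81 = 512.146 m
apex_dist = R/2 = 512.146/2 = 256.1 m

256.1 m


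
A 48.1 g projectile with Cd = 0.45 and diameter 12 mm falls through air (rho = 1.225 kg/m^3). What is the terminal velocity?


A = pi*(d/2)^2 = pi*(12/2000)^2 = 1.13097e-04 m^2
vt = sqrt(2mg/(Cd*rho*A)) = sqrt(2*0.0481*9.81/(0.45 * 1.225 * 1.13097e-04)) = 123 m/s

123 m/s


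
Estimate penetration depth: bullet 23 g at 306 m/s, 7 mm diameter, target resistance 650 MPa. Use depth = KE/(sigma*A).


A = pi*(d/2)^2 = pi*(7/2)^2 = 38.4845 mm^2
E = 0.5*m*v^2 = 0.5*0.023*306^2 = 1076.81 J
depth = E/(sigma*A) = 1076.81 J / (650 MPa * 38.4845 mm^2) = 1076.81/(650 * 38.4845) m = 0.0430468 m ≈ 43.05 mm

43.05 mm


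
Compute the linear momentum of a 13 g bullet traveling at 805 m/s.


p = m*v = 0.013*805 = 10.46 kg·m/s

10.46 kg·m/s


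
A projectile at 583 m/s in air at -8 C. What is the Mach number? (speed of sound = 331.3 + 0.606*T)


a = 331.3 + 0.606*(-8) = 326.452 m/s
M = v/a = 583/326.452 = 1.786

1.786


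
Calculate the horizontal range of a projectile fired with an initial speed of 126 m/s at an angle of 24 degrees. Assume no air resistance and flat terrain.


R = v0^2 * sin(2*theta) / g = 126^2 * sin(2*24°) / 9.81 = 1203 m

1203 m


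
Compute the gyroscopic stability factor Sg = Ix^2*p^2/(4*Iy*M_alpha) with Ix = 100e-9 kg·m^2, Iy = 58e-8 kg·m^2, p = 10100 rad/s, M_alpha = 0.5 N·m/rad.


Sg = Ix^2 * p^2 / (4 * Iy * M_alpha) = (100e-9)^2 * 10100^2 / (4 * 58e-8 * 0.5) = 0.8794

0.8794


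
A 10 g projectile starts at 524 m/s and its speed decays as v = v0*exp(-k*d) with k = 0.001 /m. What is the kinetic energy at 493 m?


v = v0*exp(-k*d) = 524*exp(-0.001*493) = 320.055 m/s
E = 0.5*m*v^2 = 0.5*0.01*320.055^2 = 512.2 J

512.2 J


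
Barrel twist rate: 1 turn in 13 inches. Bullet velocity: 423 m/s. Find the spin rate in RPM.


twist_m = 13*0.0254 = 0.3302 m
spin = v/twist = 423/0.3302 = 1281.042 rev/s
RPM = spin*60 = 1281.042*60 ≈ 76863 RPM

76863 RPM


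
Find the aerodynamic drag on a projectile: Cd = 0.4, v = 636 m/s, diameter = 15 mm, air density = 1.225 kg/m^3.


A = pi*(d/2)^2 = pi*(15/2000)^2 = 1.76715e-04 m^2
Fd = 0.5*Cd*rho*A*v^2 = 0.5*0.4*1.225*1.76715e-04*636^2 = 17.51 N

17.51 N


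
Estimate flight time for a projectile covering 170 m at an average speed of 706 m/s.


t = d/v = 170/706 = 0.2408 s

0.2408 s


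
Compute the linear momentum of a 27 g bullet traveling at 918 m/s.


p = m*v = 0.027*918 = 24.79 kg·m/s

24.79 kg·m/s


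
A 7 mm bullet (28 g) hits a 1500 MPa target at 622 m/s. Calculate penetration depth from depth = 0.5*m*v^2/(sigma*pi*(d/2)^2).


A = pi*(d/2)^2 = pi*(7/2)^2 = 38.4845 mm^2
E = 0.5*m*v^2 = 0.5*0.028*622^2 = 5416.38 J
depth = E/(sigma*A) = 5416.38 J / (1500 MPa * 38.4845 mm^2) = 5416.38/(1500 * 38.4845) m = 0.0938278 m ≈ 93.83 mm

93.83 mm


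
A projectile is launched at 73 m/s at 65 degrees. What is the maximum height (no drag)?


H = (v0*sin(theta))^2 / (2g) = (73*sin(65°))^2 / (2*9.81) = 223.1 m

223.1 m


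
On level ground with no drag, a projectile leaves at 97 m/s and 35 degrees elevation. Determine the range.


R = v0^2 * sin(2*theta) / g = 97^2 * sin(2*35°) / 9.81 = 901.3 m

901.3 m


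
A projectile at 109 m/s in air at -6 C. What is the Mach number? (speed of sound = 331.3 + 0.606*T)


a = 331.3 + 0.606*(-6) = 327.664 m/s
M = v/a = 109/327.664 = 0.3327

0.3327


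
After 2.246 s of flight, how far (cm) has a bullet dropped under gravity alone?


drop = 0.5*g*t^2 = 0.5*9.81*2.246^2 = 24.7434 m ≈ 2474 cm

2474 cm


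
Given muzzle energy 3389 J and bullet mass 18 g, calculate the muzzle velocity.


v = sqrt(2*E/m) = sqrt(2*3389/0.018) = 613.6 m/s

613.6 m/s


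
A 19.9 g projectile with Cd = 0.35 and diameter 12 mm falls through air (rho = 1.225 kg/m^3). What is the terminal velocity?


A = pi*(d/2)^2 = pi*(12/2000)^2 = 1.13097e-04 m^2
vt = sqrt(2mg/(Cd*rho*A)) = sqrt(2*0.0199*9.81/(0.35 * 1.225 * 1.13097e-04)) = 89.73 m/s

89.73 m/s


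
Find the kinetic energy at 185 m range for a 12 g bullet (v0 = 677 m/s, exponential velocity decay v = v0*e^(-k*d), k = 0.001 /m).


v = v0*exp(-k*d) = 677*exp(-0.001*185) = 562.658 m/s
E = 0.5*m*v^2 = 0.5*0.012*562.658^2 = 1900 J

1900 J


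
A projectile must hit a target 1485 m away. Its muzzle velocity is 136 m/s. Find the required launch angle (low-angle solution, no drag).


sin(2*theta) = R*g/v0^2 = 1485*9.81/136^2 = 0.787622, theta = arcsin(0.787622)/2 = 25.98°

25.98 degrees


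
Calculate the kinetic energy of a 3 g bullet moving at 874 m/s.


E = 0.5*m*v^2 = 0.5*0.003*874^2 = 1146 J

1146 J


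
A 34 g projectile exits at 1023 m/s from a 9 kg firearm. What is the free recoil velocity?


v_recoil = m_p * v_p / m_gun = 0.034 * 1023 / 9 = 3.865 m/s

3.865 m/s


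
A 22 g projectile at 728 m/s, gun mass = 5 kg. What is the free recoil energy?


v_r = m_p*v_p/m_gun = 0.022*728/5 = 3.2032 m/s, E_r = 0.5*m_gun*v_r^2 = 0.5*5*3.2032^2 = 25.65 J

25.65 J


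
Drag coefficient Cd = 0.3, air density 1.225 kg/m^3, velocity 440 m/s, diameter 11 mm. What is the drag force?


A = pi*(d/2)^2 = pi*(11/2000)^2 = 9.50332e-05 m^2
Fd = 0.5*Cd*rho*A*v^2 = 0.5*0.3*1.225*9.50332e-05*440^2 = 3.381 N

3.381 N


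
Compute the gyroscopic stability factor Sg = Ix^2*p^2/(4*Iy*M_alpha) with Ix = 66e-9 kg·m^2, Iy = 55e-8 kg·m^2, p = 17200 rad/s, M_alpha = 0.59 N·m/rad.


Sg = Ix^2 * p^2 / (4 * Iy * M_alpha) = (66e-9)^2 * 17200^2 / (4 * 55e-8 * 0.59) = 0.9928

0.9928


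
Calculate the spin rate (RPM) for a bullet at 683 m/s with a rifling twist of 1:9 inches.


twist_m = 9*0.0254 = 0.2286 m
spin = v/twist = 683/0.2286 = 2987.752 rev/s
RPM = spin*60 = 2987.752*60 ≈ 179265 RPM

179265 RPM


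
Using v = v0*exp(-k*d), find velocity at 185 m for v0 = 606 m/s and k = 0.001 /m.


v = v0*exp(-k*d) = 606*exp(-0.001*185) = 503.6 m/s

503.6 m/s


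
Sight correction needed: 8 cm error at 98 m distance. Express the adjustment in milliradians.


1 mrad subtends 1 cm per 10 m of range, so adj = error_cm / (dist_m / 10) = 8 / (98/10) = 0.8163 mrad

0.8163 mrad


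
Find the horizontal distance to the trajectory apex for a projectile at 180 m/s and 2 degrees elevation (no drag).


R = v0^2*sin(2*theta)/g = 180^2*sin(2*2°)/9.81 = 230.388 m
apex_dist = R/2 = 230.388/2 = 115.2 m

115.2 m


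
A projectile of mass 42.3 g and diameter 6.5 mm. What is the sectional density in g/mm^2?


SD = m/d^2 = 42.3/6.5^2 = 1.001 g/mm^2

1.001 g/mm^2


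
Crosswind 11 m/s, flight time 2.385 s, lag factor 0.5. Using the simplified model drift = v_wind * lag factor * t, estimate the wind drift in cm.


drift = v_wind * lag * t = 11 * 0.5 * 2.385 = 13.1175 m ≈ 1312 cm

1312 cm


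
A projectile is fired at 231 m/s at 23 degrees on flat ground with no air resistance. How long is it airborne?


T = 2*v0*sin(theta)/g = 2*231*sin(23°)/9.81 = 18.4 s

18.4 s


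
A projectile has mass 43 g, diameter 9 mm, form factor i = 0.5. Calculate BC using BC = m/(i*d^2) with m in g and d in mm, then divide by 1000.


BC = m/(i*d^2*1000) = 43/(0.5 * 9^2 * 1000) = 0.001062

0.001062


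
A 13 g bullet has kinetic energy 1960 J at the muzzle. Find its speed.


v = sqrt(2*E/m) = sqrt(2*1960/0.013) = 549.1 m/s

549.1 m/s


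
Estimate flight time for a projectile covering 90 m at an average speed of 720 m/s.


t = d/v = 90/720 = 0.125 s

0.125 s


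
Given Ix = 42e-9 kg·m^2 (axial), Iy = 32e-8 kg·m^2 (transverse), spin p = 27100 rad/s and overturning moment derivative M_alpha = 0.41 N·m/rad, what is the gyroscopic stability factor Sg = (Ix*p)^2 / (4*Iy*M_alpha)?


Sg = Ix^2 * p^2 / (4 * Iy * M_alpha) = (42e-9)^2 * 27100^2 / (4 * 32e-8 * 0.41) = 2.469

2.469


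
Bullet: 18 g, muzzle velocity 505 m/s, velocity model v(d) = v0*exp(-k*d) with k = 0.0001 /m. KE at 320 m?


v = v0*exp(-k*d) = 505*exp(-0.0001*320) = 489.096 m/s
E = 0.5*m*v^2 = 0.5*0.018*489.096^2 = 2153 J

2153 J


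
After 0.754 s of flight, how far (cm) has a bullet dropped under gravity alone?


drop = 0.5*g*t^2 = 0.5*9.81*0.754^2 = 2.78857 m ≈ 278.9 cm

278.9 cm


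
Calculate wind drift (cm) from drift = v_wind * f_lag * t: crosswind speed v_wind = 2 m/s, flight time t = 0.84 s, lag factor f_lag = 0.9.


drift = v_wind * lag * t = 2 * 0.9 * 0.84 = 1.512 m ≈ 151.2 cm

151.2 cm


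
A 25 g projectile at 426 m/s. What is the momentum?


p = m*v = 0.025*426 = 10.65 kg·m/s

10.65 kg·m/s


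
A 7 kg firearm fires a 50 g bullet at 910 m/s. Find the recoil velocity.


v_recoil = m_p * v_p / m_gun = 0.05 * 910 / 7 = 6.5 m/s

6.5 m/s


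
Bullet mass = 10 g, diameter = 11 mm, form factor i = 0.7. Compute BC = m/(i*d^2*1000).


BC = m/(i*d^2*1000) = 10/(0.7 * 11^2 * 1000) = 0.0001181

0.0001181


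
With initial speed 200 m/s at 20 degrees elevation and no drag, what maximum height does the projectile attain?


H = (v0*sin(theta))^2 / (2g) = (200*sin(20°))^2 / (2*9.81) = 238.5 m

238.5 m


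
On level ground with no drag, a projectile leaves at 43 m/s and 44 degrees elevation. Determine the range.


R = v0^2 * sin(2*theta) / g = 43^2 * sin(2*44°) / 9.81 = 188.4 m

188.4 m


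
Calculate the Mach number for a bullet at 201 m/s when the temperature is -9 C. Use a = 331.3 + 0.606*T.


a = 331.3 + 0.606*(-9) = 325.846 m/s
M = v/a = 201/325.846 = 0.6169

0.6169


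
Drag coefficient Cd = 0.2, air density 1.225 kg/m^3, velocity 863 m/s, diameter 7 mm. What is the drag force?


A = pi*(d/2)^2 = pi*(7/2000)^2 = 3.84845e-05 m^2
Fd = 0.5*Cd*rho*A*v^2 = 0.5*0.2*1.225*3.84845e-05*863^2 = 3.511 N

3.511 N


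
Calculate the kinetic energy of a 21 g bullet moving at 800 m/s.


E = 0.5*m*v^2 = 0.5*0.021*800^2 = 6720 J

6720 J


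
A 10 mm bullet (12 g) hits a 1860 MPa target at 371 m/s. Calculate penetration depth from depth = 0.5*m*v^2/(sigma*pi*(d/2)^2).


A = pi*(d/2)^2 = pi*(10/2)^2 = 78.5398 mm^2
E = 0.5*m*v^2 = 0.5*0.012*371^2 = 825.846 J
depth = E/(sigma*A) = 825.846 J / (1860 MPa * 78.5398 mm^2) = 825.846/(1860 * 78.5398) m = 0.00565322 m ≈ 5.653 mm

5.653 mm


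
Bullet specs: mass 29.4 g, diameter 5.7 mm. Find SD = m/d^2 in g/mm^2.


SD = m/d^2 = 29.4/5.7^2 = 0.9049 g/mm^2

0.9049 g/mm^2


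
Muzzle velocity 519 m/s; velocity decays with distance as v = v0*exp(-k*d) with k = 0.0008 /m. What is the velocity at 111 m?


v = v0*exp(-k*d) = 519*exp(-0.0008*111) = 474.9 m/s

474.9 m/s


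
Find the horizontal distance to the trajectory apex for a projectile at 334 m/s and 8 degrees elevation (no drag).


R = v0^2*sin(2*theta)/g = 334^2*sin(2*8°)/9.81 = 3134.45 m
apex_dist = R/2 = 3134.45/2 = 1567 m

1567 m


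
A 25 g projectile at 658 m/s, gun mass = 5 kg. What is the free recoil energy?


v_r = m_p*v_p/m_gun = 0.025*658/5 = 3.29 m/s, E_r = 0.5*m_gun*v_r^2 = 0.5*5*3.29^2 = 27.06 J

27.06 J


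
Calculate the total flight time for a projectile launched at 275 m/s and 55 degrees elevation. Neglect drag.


T = 2*v0*sin(theta)/g = 2*275*sin(55°)/9.81 = 45.93 s

45.93 s


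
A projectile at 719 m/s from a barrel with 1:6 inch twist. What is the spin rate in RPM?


twist_m = 6*0.0254 = 0.1524 m
spin = v/twist = 719/0.1524 = 4717.848 rev/s
RPM = spin*60 = 4717.848*60 ≈ 283071 RPM

283071 RPM


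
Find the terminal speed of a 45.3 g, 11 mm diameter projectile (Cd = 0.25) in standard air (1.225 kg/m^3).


A = pi*(d/2)^2 = pi*(11/2000)^2 = 9.50332e-05 m^2
vt = sqrt(2mg/(Cd*rho*A)) = sqrt(2*0.0453*9.81/(0.25 * 1.225 * 9.50332e-05)) = 174.8 m/s

174.8 m/s


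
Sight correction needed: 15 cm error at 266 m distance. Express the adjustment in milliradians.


1 mrad subtends 1 cm per 10 m of range, so adj = error_cm / (dist_m / 10) = 15 / (266/10) = 0.5639 mrad

0.5639 mrad


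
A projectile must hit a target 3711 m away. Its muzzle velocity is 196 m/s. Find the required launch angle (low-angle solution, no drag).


sin(2*theta) = R*g/v0^2 = 3711*9.81/196^2 = 0.94765, theta = arcsin(0.94765)/2 = 35.69°

35.69 degrees


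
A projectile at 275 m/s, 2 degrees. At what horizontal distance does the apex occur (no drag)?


R = v0^2*sin(2*theta)/g = 275^2*sin(2*2°)/9.81 = 537.751 m
apex_dist = R/2 = 537.751/2 = 268.9 m

268.9 m


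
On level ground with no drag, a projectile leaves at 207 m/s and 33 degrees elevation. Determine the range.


R = v0^2 * sin(2*theta) / g = 207^2 * sin(2*33°) / 9.81 = 3990 m

3990 m


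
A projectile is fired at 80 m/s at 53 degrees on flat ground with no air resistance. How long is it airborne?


T = 2*v0*sin(theta)/g = 2*80*sin(53°)/9.81 = 13.03 s

13.03 s


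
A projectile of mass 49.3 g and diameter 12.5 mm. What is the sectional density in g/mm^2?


SD = m/d^2 = 49.3/12.5^2 = 0.3155 g/mm^2

0.3155 g/mm^2


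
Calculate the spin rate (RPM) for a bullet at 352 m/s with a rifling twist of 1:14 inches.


twist_m = 14*0.0254 = 0.3556 m
spin = v/twist = 352/0.3556 = 989.8763 rev/s
RPM = spin*60 = 989.8763*60 ≈ 59393 RPM

59393 RPM


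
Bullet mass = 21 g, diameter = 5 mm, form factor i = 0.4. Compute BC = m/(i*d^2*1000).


BC = m/(i*d^2*1000) = 21/(0.4 * 5^2 * 1000) = 0.0021

0.0021


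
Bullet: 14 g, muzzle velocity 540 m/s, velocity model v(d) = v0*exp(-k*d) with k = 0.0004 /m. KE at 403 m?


v = v0*exp(-k*d) = 540*exp(-0.0004*403) = 459.606 m/s
E = 0.5*m*v^2 = 0.5*0.014*459.606^2 = 1479 J

1479 J


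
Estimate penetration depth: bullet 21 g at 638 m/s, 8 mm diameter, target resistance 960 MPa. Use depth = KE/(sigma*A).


A = pi*(d/2)^2 = pi*(8/2)^2 = 50.2655 mm^2
E = 0.5*m*v^2 = 0.5*0.021*638^2 = 4273.96 J
depth = E/(sigma*A) = 4273.96 J / (960 MPa * 50.2655 mm^2) = 4273.96/(960 * 50.2655) m = 0.0885706 m ≈ 88.57 mm

88.57 mm


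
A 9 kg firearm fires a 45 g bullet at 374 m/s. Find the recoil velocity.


v_recoil = m_p * v_p / m_gun = 0.045 * 374 / 9 = 1.87 m/s

1.87 m/s


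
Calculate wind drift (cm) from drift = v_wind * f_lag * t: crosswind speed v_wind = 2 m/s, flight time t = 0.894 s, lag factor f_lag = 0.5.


drift = v_wind * lag * t = 2 * 0.5 * 0.894 = 0.894 m ≈ 89.4 cm

89.4 cm


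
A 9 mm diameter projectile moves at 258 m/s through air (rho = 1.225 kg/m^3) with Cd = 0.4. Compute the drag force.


A = pi*(d/2)^2 = pi*(9/2000)^2 = 6.36173e-05 m^2
Fd = 0.5*Cd*rho*A*v^2 = 0.5*0.4*1.225*6.36173e-05*258^2 = 1.037 N

1.037 N


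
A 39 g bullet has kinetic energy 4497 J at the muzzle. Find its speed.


v = sqrt(2*E/m) = sqrt(2*4497/0.039) = 480.2 m/s

480.2 m/s


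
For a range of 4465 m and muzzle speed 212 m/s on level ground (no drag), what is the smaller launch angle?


sin(2*theta) = R*g/v0^2 = 4465*9.81/212^2 = 0.974583, theta = arcsin(0.974583)/2 = 38.53°

38.53 degrees


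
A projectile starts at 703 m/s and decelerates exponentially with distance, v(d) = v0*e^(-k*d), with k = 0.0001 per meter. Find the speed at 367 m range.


v = v0*exp(-k*d) = 703*exp(-0.0001*367) = 677.7 m/s

677.7 m/s


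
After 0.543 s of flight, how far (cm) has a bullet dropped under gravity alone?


drop = 0.5*g*t^2 = 0.5*9.81*0.543^2 = 1.44623 m ≈ 144.6 cm

144.6 cm


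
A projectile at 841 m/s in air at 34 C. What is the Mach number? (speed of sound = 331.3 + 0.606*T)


a = 331.3 + 0.606*(34) = 351.904 m/s
M = v/a = 841/351.904 = 2.39

2.39


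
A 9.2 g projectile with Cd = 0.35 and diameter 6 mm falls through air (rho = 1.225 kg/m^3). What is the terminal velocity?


A = pi*(d/2)^2 = pi*(6/2000)^2 = 2.82743e-05 m^2
vt = sqrt(2mg/(Cd*rho*A)) = sqrt(2*0.0092*9.81/(0.35 * 1.225 * 2.82743e-05)) = 122 m/s

122 m/s


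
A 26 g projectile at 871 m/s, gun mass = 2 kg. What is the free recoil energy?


v_r = m_p*v_p/m_gun = 0.026*871/2 = 11.323 m/s, E_r = 0.5*m_gun*v_r^2 = 0.5*2*11.323^2 = 128.2 J

128.2 J


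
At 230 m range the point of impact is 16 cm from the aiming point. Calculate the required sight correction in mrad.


1 mrad subtends 1 cm per 10 m of range, so adj = error_cm / (dist_m / 10) = 16 / (230/10) = 0.6957 mrad

0.6957 mrad


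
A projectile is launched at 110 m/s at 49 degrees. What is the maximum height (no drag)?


H = (v0*sin(theta))^2 / (2g) = (110*sin(49°))^2 / (2*9.81) = 351.3 m

351.3 m


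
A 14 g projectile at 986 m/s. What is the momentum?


p = m*v = 0.014*986 = 13.8 kg·m/s

13.8 kg·m/s


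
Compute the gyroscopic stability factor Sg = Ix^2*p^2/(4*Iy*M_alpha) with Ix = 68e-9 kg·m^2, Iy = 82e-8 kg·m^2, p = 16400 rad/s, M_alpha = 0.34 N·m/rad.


Sg = Ix^2 * p^2 / (4 * Iy * M_alpha) = (68e-9)^2 * 16400^2 / (4 * 82e-8 * 0.34) = 1.115

1.115


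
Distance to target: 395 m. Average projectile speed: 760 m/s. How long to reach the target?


t = d/v = 395/760 = 0.5197 s

0.5197 s


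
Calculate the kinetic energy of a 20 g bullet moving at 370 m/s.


E = 0.5*m*v^2 = 0.5*0.02*370^2 = 1369 J

1369 J


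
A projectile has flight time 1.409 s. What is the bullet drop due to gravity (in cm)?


drop = 0.5*g*t^2 = 0.5*9.81*1.409^2 = 9.7378 m ≈ 973.8 cm

973.8 cm


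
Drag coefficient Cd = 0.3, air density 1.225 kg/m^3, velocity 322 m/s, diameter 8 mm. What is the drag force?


A = pi*(d/2)^2 = pi*(8/2000)^2 = 5.02655e-05 m^2
Fd = 0.5*Cd*rho*A*v^2 = 0.5*0.3*1.225*5.02655e-05*322^2 = 0.9577 N

0.9577 N


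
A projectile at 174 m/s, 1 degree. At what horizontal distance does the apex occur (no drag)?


R = v0^2*sin(2*theta)/g = 174^2*sin(2*1°)/9.81 = 107.708 m
apex_dist = R/2 = 107.708/2 = 53.85 m

53.85 m


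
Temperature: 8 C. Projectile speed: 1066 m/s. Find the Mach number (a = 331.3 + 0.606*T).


a = 331.3 + 0.606*(8) = 336.148 m/s
M = v/a = 1066/336.148 = 3.171

3.171


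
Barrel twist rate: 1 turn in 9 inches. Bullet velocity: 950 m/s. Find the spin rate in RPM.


twist_m = 9*0.0254 = 0.2286 m
spin = v/twist = 950/0.2286 = 4155.731 rev/s
RPM = spin*60 = 4155.731*60 ≈ 249344 RPM

249344 RPM


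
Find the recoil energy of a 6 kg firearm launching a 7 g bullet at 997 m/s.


v_r = m_p*v_p/m_gun = 0.007*997/6 = 1.16317 m/s, E_r = 0.5*m_gun*v_r^2 = 0.5*6*1.16317^2 = 4.059 J

4.059 J


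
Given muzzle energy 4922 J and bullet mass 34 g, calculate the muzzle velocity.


v = sqrt(2*E/m) = sqrt(2*4922/0.034) = 538.1 m/s

538.1 m/s


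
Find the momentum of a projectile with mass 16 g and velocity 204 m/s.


p = m*v = 0.016*204 = 3.264 kg·m/s

3.264 kg·m/s


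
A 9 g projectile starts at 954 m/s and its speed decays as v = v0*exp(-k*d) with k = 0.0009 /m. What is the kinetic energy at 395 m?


v = v0*exp(-k*d) = 954*exp(-0.0009*395) = 668.585 m/s
E = 0.5*m*v^2 = 0.5*0.009*668.585^2 = 2012 J

2012 J


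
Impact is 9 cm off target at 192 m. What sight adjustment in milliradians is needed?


1 mrad subtends 1 cm per 10 m of range, so adj = error_cm / (dist_m / 10) = 9 / (192/10) = 0.4688 mrad

0.4688 mrad


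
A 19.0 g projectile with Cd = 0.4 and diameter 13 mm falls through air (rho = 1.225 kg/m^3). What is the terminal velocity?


A = pi*(d/2)^2 = pi*(13/2000)^2 = 1.32732e-04 m^2
vt = sqrt(2mg/(Cd*rho*A)) = sqrt(2*0.019*9.81/(0.4 * 1.225 * 1.32732e-04)) = 75.71 m/s

75.71 m/s


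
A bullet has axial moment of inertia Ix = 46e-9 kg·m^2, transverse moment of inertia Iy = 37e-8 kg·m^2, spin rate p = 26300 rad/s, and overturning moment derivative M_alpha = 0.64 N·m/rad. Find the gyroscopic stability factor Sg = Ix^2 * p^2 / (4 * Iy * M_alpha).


Sg = Ix^2 * p^2 / (4 * Iy * M_alpha) = (46e-9)^2 * 26300^2 / (4 * 37e-8 * 0.64) = 1.545

1.545


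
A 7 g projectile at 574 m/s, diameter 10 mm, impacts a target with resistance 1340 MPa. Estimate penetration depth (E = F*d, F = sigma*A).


A = pi*(d/2)^2 = pi*(10/2)^2 = 78.5398 mm^2
E = 0.5*m*v^2 = 0.5*0.007*574^2 = 1153.17 J
depth = E/(sigma*A) = 1153.17 J / (1340 MPa * 78.5398 mm^2) = 1153.17/(1340 * 78.5398) m = 0.0109571 m ≈ 10.96 mm

10.96 mm


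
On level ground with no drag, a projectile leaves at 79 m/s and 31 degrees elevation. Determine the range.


R = v0^2 * sin(2*theta) / g = 79^2 * sin(2*31°) / 9.81 = 561.7 m

561.7 m


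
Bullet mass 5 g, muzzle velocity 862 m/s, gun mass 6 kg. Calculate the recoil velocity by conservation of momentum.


v_recoil = m_p * v_p / m_gun = 0.005 * 862 / 6 = 0.7183 m/s

0.7183 m/s


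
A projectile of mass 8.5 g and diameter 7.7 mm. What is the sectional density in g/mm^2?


SD = m/d^2 = 8.5/7.7^2 = 0.1434 g/mm^2

0.1434 g/mm^2


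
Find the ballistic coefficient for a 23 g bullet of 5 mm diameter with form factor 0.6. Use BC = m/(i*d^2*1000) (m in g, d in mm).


BC = m/(i*d^2*1000) = 23/(0.6 * 5^2 * 1000) = 0.001533

0.001533


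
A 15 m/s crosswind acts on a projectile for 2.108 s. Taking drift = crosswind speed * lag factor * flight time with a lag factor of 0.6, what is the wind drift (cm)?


drift = v_wind * lag * t = 15 * 0.6 * 2.108 = 18.972 m ≈ 1897 cm

1897 cm


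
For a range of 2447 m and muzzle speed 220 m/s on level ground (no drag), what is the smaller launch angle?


sin(2*theta) = R*g/v0^2 = 2447*9.81/220^2 = 0.495973, theta = arcsin(0.495973)/2 = 14.87°

14.87 degrees


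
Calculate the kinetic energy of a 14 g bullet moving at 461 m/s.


E = 0.5*m*v^2 = 0.5*0.014*461^2 = 1488 J

1488 J


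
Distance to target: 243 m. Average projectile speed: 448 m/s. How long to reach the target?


t = d/v = 243/448 = 0.5424 s

0.5424 s


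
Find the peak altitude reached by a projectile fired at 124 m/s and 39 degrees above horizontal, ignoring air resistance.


H = (v0*sin(theta))^2 / (2g) = (124*sin(39°))^2 / (2*9.81) = 310.4 m

310.4 m


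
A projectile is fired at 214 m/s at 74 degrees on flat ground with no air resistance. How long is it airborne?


T = 2*v0*sin(theta)/g = 2*214*sin(74°)/9.81 = 41.94 s

41.94 s


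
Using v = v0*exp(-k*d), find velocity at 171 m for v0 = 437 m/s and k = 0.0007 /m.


v = v0*exp(-k*d) = 437*exp(-0.0007*171) = 387.7 m/s

387.7 m/s


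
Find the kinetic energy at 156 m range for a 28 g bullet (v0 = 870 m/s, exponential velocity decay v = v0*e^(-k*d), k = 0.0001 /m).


v = v0*exp(-k*d) = 870*exp(-0.0001*156) = 856.533 m/s
E = 0.5*m*v^2 = 0.5*0.028*856.533^2 = 10271 J

10271 J


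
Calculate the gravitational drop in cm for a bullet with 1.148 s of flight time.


drop = 0.5*g*t^2 = 0.5*9.81*1.148^2 = 6.46432 m ≈ 646.4 cm

646.4 cm


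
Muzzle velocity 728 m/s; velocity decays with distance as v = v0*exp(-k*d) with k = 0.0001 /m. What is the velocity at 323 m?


v = v0*exp(-k*d) = 728*exp(-0.0001*323) = 704.9 m/s

704.9 m/s


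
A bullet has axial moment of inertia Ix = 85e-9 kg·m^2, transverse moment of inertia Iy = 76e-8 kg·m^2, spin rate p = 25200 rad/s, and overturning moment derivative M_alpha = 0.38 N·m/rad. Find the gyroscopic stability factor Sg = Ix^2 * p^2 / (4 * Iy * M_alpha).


Sg = Ix^2 * p^2 / (4 * Iy * M_alpha) = (85e-9)^2 * 25200^2 / (4 * 76e-8 * 0.38) = 3.972

3.972


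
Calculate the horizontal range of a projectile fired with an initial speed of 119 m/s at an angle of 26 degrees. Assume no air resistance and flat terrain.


R = v0^2 * sin(2*theta) / g = 119^2 * sin(2*26°) / 9.81 = 1138 m

1138 m


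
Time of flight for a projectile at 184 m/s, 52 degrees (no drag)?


T = 2*v0*sin(theta)/g = 2*184*sin(52°)/9.81 = 29.56 s

29.56 s


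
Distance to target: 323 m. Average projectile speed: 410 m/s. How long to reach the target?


t = d/v = 323/410 = 0.7878 s

0.7878 s


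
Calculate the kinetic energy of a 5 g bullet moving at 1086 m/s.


E = 0.5*m*v^2 = 0.5*0.005*1086^2 = 2948 J

2948 J


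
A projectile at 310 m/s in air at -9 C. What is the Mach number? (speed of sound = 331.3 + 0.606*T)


a = 331.3 + 0.606*(-9) = 325.846 m/s
M = v/a = 310/325.846 = 0.9514

0.9514


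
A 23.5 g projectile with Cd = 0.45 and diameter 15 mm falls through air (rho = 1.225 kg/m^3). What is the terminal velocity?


A = pi*(d/2)^2 = pi*(15/2000)^2 = 1.76715e-04 m^2
vt = sqrt(2mg/(Cd*rho*A)) = sqrt(2*0.0235*9.81/(0.45 * 1.225 * 1.76715e-04)) = 68.8 m/s

68.8 m/s


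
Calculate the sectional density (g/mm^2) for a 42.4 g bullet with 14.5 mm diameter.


SD = m/d^2 = 42.4/14.5^2 = 0.2017 g/mm^2

0.2017 g/mm^2


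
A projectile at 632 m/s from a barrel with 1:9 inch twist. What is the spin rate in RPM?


twist_m = 9*0.0254 = 0.2286 m
spin = v/twist = 632/0.2286 = 2764.654 rev/s
RPM = spin*60 = 2764.654*60 ≈ 165879 RPM

165879 RPM


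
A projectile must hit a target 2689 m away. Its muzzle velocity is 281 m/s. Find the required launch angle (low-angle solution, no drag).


sin(2*theta) = R*g/v0^2 = 2689*9.81/281^2 = 0.334077, theta = arcsin(0.334077)/2 = 9.758°

9.758 degrees


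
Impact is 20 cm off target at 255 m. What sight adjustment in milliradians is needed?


1 mrad subtends 1 cm per 10 m of range, so adj = error_cm / (dist_m / 10) = 20 / (255/10) = 0.7843 mrad

0.7843 mrad


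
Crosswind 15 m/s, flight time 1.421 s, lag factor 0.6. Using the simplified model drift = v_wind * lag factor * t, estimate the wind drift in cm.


drift = v_wind * lag * t = 15 * 0.6 * 1.421 = 12.789 m ≈ 1279 cm

1279 cm


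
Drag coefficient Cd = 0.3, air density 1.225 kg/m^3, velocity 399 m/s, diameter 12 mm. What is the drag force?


A = pi*(d/2)^2 = pi*(12/2000)^2 = 1.13097e-04 m^2
Fd = 0.5*Cd*rho*A*v^2 = 0.5*0.3*1.225*1.13097e-04*399^2 = 3.308 N

3.308 N


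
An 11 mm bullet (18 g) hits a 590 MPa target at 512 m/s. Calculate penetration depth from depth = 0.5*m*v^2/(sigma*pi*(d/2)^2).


A = pi*(d/2)^2 = pi*(11/2)^2 = 95.0332 mm^2
E = 0.5*m*v^2 = 0.5*0.018*512^2 = 2359.3 J
depth = E/(sigma*A) = 2359.3 J / (590 MPa * 95.0332 mm^2) = 2359.3/(590 * 95.0332) m = 0.042078 m ≈ 42.08 mm

42.08 mm


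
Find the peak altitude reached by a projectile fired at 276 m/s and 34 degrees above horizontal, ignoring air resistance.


H = (v0*sin(theta))^2 / (2g) = (276*sin(34°))^2 / (2*9.81) = 1214 m

1214 m


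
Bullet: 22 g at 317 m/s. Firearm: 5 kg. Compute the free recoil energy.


v_r = m_p*v_p/m_gun = 0.022*317/5 = 1.3948 m/s, E_r = 0.5*m_gun*v_r^2 = 0.5*5*1.3948^2 = 4.864 J

4.864 J


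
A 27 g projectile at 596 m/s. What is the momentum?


p = m*v = 0.027*596 = 16.09 kg·m/s

16.09 kg·m/s


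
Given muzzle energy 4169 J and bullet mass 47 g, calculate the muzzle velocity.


v = sqrt(2*E/m) = sqrt(2*4169/0.047) = 421.2 m/s

421.2 m/s


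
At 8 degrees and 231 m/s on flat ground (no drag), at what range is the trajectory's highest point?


R = v0^2*sin(2*theta)/g = 231^2*sin(2*8°)/9.81 = 1499.32 m
apex_dist = R/2 = 1499.32/2 = 749.7 m

749.7 m


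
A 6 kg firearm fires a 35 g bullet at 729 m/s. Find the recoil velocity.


v_recoil = m_p * v_p / m_gun = 0.035 * 729 / 6 = 4.253 m/s

4.253 m/s


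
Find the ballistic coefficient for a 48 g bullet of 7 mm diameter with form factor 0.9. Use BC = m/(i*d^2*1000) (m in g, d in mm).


BC = m/(i*d^2*1000) = 48/(0.9 * 7^2 * 1000) = 0.001088

0.001088


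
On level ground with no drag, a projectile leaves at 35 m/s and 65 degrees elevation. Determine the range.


R = v0^2 * sin(2*theta) / g = 35^2 * sin(2*65°) / 9.81 = 95.66 m

95.66 m


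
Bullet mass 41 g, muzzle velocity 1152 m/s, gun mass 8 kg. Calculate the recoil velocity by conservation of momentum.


v_recoil = m_p * v_p / m_gun = 0.041 * 1152 / 8 = 5.904 m/s

5.904 m/s


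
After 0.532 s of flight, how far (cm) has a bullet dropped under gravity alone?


drop = 0.5*g*t^2 = 0.5*9.81*0.532^2 = 1.38823 m ≈ 138.8 cm

138.8 cm


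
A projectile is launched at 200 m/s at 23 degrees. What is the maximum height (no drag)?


H = (v0*sin(theta))^2 / (2g) = (200*sin(23°))^2 / (2*9.81) = 311.3 m

311.3 m


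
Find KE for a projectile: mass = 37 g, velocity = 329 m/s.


E = 0.5*m*v^2 = 0.5*0.037*329^2 = 2002 J

2002 J


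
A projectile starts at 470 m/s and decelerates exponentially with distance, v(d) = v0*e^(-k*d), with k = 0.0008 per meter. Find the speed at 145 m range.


v = v0*exp(-k*d) = 470*exp(-0.0008*145) = 418.5 m/s

418.5 m/s


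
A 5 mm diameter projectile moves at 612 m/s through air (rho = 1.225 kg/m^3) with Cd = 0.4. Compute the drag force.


A = pi*(d/2)^2 = pi*(5/2000)^2 = 1.96350e-05 m^2
Fd = 0.5*Cd*rho*A*v^2 = 0.5*0.4*1.225*1.96350e-05*612^2 = 1.802 N

1.802 N


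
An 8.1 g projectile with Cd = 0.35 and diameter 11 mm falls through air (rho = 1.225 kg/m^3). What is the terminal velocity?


A = pi*(d/2)^2 = pi*(11/2000)^2 = 9.50332e-05 m^2
vt = sqrt(2mg/(Cd*rho*A)) = sqrt(2*0.0081*9.81/(0.35 * 1.225 * 9.50332e-05)) = 62.45 m/s

62.45 m/s


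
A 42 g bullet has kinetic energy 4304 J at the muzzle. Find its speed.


v = sqrt(2*E/m) = sqrt(2*4304/0.042) = 452.7 m/s

452.7 m/s


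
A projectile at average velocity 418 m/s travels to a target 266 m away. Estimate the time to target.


t = d/v = 266/418 = 0.6364 s

0.6364 s


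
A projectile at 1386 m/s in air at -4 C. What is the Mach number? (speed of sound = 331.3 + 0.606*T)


a = 331.3 + 0.606*(-4) = 328.876 m/s
M = v/a = 1386/328.876 = 4.214

4.214


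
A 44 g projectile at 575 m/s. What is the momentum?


p = m*v = 0.044*575 = 25.3 kg·m/s

25.3 kg·m/s


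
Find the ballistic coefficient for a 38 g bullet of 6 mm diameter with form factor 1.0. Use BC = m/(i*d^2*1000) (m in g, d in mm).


BC = m/(i*d^2*1000) = 38/(1.0 * 6^2 * 1000) = 0.001056

0.001056


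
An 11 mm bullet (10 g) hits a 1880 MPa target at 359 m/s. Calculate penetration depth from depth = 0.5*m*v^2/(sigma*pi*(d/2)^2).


A = pi*(d/2)^2 = pi*(11/2)^2 = 95.0332 mm^2
E = 0.5*m*v^2 = 0.5*0.01*359^2 = 644.405 J
depth = E/(sigma*A) = 644.405 J / (1880 MPa * 95.0332 mm^2) = 644.405/(1880 * 95.0332) m = 0.00360683 m ≈ 3.607 mm

3.607 mm


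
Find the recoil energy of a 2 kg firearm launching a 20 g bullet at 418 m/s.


v_r = m_p*v_p/m_gun = 0.02*418/2 = 4.18 m/s, E_r = 0.5*m_gun*v_r^2 = 0.5*2*4.18^2 = 17.47 J

17.47 J


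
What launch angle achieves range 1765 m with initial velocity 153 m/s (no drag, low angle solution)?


sin(2*theta) = R*g/v0^2 = 1765*9.81/153^2 = 0.739658, theta = arcsin(0.739658)/2 = 23.85°

23.85 degrees


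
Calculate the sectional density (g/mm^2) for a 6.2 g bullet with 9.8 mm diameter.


SD = m/d^2 = 6.2/9.8^2 = 0.06456 g/mm^2

0.06456 g/mm^2


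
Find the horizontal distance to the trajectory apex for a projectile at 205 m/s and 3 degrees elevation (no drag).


R = v0^2*sin(2*theta)/g = 205^2*sin(2*3°)/9.81 = 447.789 m
apex_dist = R/2 = 447.789/2 = 223.9 m

223.9 m


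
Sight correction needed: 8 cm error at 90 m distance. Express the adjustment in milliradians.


1 mrad subtends 1 cm per 10 m of range, so adj = error_cm / (dist_m / 10) = 8 / (90/10) = 0.8889 mrad

0.8889 mrad


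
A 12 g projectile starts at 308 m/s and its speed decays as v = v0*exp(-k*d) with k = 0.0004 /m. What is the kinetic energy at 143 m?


v = v0*exp(-k*d) = 308*exp(-0.0004*143) = 290.877 m/s
E = 0.5*m*v^2 = 0.5*0.012*290.877^2 = 507.7 J

507.7 J
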